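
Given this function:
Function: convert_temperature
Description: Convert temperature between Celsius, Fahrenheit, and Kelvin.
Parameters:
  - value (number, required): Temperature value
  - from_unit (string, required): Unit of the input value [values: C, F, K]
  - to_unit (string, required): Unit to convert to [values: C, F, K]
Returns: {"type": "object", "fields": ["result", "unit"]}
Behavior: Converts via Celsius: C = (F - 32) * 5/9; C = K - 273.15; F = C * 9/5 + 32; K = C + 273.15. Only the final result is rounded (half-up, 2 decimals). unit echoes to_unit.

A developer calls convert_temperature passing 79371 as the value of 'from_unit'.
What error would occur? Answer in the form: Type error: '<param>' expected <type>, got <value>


Spec: 'from_unit' is declared as string; 79371 is an integer.
Type error: 'from_unit' expected string, got 79371


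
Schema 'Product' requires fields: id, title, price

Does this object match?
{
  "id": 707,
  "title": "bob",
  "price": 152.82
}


Checking required fields... All present.
Valid - all required fields present


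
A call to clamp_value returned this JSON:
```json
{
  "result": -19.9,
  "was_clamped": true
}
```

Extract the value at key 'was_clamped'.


true


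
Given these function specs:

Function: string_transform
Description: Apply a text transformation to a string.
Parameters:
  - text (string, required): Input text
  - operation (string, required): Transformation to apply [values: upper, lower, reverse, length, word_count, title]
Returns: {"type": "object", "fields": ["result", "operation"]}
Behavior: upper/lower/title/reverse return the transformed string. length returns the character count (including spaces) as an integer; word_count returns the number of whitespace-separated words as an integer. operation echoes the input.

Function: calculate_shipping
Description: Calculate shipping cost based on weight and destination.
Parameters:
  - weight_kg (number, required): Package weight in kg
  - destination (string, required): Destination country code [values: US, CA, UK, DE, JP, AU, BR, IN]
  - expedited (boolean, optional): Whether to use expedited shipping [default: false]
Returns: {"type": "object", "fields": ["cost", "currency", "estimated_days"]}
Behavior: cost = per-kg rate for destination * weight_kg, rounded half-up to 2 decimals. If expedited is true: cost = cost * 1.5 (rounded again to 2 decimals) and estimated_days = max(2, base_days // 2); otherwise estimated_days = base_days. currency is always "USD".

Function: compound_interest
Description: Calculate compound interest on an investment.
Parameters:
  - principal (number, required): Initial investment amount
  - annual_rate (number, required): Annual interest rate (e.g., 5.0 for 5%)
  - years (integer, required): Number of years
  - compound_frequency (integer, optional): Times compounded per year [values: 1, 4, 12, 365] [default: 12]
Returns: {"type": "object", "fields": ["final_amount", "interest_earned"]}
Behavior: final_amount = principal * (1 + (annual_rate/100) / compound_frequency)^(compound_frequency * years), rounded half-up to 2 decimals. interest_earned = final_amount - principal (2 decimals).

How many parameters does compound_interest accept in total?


Parameters of compound_interest: principal (required), annual_rate (required), years (required), compound_frequency (optional)
Total:
4


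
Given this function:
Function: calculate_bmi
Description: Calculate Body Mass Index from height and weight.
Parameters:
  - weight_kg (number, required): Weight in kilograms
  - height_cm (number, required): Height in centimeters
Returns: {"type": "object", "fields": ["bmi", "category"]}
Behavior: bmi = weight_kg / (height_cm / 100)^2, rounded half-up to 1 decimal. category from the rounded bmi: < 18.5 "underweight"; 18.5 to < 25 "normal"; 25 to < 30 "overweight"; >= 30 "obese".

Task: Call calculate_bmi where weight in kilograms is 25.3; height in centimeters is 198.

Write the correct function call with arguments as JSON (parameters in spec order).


Mapping each described value to its parameter name:
  'Weight in kilograms' -> weight_kg = 25.3
  'Height in centimeters' -> height_cm = 198
calculate_bmi({"weight_kg": 25.3, "height_cm": 198})


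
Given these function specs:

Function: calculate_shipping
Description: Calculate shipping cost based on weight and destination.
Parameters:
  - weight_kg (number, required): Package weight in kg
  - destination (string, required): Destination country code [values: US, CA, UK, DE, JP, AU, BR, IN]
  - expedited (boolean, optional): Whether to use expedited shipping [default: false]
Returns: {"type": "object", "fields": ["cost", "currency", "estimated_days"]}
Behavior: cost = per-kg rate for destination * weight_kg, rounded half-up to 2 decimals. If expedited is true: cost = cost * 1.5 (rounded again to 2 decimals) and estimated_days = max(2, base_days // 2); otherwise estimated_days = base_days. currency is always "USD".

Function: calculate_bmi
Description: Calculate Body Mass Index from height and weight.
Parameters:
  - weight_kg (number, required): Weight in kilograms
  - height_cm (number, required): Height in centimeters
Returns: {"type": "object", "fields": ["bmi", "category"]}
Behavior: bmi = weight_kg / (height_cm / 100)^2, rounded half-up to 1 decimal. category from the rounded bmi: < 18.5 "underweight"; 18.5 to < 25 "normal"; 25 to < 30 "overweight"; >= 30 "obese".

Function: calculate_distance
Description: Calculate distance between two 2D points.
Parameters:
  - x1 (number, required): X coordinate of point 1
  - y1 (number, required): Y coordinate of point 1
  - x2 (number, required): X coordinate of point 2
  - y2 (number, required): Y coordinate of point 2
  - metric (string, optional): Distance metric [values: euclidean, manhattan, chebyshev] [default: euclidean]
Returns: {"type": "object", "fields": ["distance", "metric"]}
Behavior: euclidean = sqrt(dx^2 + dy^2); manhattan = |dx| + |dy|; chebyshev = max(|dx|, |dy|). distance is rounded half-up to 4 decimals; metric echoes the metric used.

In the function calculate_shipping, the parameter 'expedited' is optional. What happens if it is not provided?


The calculate_shipping spec declares:
  - expedited (boolean, optional): Whether to use expedited shipping [default: false]
It defaults to false


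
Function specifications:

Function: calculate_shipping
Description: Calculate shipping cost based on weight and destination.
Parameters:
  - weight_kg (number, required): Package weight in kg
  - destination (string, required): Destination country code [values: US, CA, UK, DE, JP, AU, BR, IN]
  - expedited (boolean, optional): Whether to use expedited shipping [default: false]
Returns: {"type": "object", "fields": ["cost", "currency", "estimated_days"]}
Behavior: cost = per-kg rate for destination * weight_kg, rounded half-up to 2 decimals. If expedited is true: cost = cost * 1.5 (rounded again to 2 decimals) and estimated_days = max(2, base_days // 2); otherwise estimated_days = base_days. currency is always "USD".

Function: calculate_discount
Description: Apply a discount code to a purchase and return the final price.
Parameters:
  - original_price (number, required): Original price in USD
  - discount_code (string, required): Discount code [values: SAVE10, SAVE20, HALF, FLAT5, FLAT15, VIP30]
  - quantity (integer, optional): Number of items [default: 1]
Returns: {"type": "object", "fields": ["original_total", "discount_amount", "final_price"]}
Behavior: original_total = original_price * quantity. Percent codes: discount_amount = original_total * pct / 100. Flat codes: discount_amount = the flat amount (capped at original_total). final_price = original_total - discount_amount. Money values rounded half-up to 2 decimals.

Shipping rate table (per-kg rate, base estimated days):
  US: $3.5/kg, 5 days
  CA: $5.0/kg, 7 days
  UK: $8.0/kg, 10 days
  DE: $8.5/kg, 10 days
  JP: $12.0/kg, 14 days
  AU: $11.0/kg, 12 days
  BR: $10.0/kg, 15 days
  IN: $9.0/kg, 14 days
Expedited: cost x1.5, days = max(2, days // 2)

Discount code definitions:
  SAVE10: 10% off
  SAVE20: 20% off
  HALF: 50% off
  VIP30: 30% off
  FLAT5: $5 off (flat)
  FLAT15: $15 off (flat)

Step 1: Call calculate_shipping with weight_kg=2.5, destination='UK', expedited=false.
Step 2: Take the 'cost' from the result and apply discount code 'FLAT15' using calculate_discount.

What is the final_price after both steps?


Step 1: calculate_shipping(weight_kg=2.5, destination=UK, expedited=false)
  Rate for UK: $8.0/kg, base 10 days
  cost = 8.0 * 2.5 = 20 -> 20.00
  expedited not set/false: estimated_days = 10
  -> cost = 20.00 USD
Step 2: calculate_discount(original_price=20.0, discount_code=FLAT15, quantity=1)
  original_total = 20.0 * 1 = 20.00
  FLAT15 = $15 flat: discount_amount = min(15.00, 20.00) = 15.00
  final_price = 20.00 - 15.00 = 5.00
  -> final_price = 5.00
$5.00


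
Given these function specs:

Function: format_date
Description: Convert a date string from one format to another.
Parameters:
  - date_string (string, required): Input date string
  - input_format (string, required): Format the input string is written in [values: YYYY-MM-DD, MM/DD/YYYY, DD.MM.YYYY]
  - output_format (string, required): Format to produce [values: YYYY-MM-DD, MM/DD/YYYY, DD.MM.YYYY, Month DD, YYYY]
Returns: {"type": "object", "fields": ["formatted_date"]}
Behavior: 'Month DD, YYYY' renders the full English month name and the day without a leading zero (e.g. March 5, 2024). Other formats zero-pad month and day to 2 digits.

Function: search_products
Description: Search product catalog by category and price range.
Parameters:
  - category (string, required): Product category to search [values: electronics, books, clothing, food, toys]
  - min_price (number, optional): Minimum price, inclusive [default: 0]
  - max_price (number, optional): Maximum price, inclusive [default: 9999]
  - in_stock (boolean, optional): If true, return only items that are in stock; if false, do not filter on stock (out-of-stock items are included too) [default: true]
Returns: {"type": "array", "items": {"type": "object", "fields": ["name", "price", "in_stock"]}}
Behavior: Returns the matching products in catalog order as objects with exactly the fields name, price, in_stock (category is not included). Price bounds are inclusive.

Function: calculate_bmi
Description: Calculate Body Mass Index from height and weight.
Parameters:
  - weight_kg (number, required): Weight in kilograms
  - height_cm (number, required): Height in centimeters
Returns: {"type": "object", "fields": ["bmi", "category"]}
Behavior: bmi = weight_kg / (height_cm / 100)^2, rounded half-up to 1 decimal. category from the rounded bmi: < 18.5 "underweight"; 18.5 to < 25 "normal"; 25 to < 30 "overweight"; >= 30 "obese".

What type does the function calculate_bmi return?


The calculate_bmi spec declares Returns: {"type": "object", "fields": ["bmi", "category"]}
Type:
object


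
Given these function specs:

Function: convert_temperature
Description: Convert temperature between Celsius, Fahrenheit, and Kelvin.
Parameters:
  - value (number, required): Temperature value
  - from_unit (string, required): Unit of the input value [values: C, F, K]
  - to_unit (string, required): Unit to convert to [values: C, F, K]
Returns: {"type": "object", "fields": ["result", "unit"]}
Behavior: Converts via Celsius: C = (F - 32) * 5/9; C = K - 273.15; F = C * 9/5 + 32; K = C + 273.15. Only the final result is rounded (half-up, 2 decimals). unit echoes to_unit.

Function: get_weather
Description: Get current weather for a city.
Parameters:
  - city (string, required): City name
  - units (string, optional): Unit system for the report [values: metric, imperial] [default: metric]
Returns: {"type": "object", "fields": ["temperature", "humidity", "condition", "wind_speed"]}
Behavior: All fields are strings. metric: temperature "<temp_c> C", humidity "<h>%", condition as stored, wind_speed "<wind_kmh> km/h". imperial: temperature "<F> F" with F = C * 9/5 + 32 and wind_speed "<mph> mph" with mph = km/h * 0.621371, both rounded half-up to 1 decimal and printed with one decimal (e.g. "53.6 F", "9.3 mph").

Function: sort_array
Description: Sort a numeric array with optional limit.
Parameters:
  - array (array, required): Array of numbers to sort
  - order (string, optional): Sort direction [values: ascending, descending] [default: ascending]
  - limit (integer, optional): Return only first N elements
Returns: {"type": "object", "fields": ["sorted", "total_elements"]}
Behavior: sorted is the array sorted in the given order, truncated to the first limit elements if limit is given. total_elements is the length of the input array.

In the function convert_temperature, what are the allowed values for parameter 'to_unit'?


The convert_temperature spec declares:
  - to_unit (string, required): Unit to convert to [values: C, F, K]
Allowed values:
C, F, K


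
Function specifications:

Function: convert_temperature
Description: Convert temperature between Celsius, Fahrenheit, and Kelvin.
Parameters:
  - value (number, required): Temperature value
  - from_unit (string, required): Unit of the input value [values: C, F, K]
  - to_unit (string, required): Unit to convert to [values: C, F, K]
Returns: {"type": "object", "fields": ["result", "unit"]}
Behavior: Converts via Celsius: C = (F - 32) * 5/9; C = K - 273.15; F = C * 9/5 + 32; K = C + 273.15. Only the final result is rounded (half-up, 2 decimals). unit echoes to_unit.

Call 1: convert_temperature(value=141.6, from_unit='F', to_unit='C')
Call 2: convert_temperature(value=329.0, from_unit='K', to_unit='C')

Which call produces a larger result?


Call 1:
  To C: (141.6 - 32) * 5/9 = 60.888889
  Target is C: 60.888889
  Round to 2 decimals: 60.89
  -> 60.89 C
Call 2:
  To C: 329 - 273.15 = 55.85
  Target is C: 55.85
  Round to 2 decimals: 55.85
  -> 55.85 C
Call 1 (60.89 C)


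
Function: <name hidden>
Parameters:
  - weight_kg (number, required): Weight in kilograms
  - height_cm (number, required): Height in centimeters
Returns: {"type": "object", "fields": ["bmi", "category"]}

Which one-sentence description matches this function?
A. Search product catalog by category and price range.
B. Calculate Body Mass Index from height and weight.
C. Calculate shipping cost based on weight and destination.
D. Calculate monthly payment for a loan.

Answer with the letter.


Parameters weight_kg, height_cm and return ["bmi", "category"] fit: Calculate Body Mass Index from height and weight.
B


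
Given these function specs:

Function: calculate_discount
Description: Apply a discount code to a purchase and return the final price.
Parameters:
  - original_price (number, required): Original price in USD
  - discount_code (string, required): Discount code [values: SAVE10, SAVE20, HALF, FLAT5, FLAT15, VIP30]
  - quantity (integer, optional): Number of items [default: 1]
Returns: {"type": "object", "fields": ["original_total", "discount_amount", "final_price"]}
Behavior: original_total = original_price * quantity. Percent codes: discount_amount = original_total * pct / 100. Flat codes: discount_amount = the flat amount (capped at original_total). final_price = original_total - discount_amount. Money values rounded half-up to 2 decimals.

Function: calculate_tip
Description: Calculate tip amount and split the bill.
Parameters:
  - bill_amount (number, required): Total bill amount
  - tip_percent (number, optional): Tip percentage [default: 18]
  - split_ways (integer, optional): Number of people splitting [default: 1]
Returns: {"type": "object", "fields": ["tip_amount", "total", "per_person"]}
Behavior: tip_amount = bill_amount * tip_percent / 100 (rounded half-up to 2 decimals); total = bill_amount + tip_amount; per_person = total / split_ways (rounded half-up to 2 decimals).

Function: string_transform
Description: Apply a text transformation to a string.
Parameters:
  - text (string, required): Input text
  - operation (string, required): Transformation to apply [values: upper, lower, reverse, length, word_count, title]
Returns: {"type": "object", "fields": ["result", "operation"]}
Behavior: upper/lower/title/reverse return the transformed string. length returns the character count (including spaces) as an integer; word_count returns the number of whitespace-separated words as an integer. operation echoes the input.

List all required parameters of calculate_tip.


Parameters of calculate_tip and their required/optional flag:
  bill_amount: required
  tip_percent: optional
  split_ways: optional
bill_amount


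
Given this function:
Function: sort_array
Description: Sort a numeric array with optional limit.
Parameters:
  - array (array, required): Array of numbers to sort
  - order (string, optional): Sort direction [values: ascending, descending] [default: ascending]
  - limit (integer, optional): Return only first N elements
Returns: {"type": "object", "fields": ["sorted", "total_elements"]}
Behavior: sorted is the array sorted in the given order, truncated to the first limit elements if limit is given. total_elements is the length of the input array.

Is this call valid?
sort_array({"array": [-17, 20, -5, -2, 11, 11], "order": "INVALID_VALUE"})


Checking parameter values...
Parameter 'order' has value 'INVALID_VALUE' not in allowed: ascending, descending
Invalid - 'order' must be one of ascending, descending


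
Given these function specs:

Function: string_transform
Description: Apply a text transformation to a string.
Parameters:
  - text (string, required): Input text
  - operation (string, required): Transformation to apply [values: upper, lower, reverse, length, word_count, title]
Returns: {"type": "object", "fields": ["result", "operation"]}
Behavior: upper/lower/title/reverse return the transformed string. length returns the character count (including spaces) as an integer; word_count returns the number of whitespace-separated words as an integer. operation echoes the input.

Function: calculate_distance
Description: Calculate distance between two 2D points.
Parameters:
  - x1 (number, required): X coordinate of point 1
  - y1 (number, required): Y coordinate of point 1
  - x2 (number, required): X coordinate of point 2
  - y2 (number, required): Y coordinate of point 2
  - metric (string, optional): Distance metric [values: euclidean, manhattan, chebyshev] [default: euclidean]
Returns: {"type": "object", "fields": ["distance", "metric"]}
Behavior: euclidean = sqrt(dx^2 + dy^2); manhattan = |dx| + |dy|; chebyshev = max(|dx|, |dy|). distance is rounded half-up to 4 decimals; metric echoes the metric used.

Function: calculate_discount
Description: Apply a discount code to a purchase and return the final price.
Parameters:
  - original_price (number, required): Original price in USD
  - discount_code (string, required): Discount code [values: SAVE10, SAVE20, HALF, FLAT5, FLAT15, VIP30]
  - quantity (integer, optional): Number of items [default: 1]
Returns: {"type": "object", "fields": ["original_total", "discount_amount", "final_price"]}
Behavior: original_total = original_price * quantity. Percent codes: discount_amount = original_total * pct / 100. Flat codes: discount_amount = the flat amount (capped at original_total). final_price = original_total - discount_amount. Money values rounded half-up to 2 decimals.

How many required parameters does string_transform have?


Parameters of string_transform: text (required), operation (required)
Required count:
2


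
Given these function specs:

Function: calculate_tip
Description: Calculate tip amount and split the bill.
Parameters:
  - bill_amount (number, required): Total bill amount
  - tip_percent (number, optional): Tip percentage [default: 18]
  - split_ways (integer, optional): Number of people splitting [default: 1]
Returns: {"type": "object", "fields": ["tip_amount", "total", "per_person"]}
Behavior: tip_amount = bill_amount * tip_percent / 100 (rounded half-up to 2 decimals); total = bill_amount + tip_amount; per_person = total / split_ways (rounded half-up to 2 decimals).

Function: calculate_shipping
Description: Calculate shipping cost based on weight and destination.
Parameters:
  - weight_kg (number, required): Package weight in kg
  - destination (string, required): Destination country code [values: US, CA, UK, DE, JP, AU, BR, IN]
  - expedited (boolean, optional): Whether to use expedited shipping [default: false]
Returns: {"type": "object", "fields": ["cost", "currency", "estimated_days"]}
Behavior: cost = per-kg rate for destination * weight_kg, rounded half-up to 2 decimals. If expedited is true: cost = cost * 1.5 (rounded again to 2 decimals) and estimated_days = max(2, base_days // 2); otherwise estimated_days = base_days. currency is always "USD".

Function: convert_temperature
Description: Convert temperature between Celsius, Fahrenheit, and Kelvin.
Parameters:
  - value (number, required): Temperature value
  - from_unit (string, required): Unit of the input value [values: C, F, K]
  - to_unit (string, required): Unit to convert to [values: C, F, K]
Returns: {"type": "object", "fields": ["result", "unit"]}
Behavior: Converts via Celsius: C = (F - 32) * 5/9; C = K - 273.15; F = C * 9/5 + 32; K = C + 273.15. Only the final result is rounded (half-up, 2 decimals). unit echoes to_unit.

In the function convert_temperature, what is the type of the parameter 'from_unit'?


The convert_temperature spec declares:
  - from_unit (string, required): Unit of the input value [values: C, F, K]
Type:
string


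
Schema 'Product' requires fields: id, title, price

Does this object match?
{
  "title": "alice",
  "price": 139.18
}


Checking required fields...
Missing: id
Invalid - missing required field 'id'


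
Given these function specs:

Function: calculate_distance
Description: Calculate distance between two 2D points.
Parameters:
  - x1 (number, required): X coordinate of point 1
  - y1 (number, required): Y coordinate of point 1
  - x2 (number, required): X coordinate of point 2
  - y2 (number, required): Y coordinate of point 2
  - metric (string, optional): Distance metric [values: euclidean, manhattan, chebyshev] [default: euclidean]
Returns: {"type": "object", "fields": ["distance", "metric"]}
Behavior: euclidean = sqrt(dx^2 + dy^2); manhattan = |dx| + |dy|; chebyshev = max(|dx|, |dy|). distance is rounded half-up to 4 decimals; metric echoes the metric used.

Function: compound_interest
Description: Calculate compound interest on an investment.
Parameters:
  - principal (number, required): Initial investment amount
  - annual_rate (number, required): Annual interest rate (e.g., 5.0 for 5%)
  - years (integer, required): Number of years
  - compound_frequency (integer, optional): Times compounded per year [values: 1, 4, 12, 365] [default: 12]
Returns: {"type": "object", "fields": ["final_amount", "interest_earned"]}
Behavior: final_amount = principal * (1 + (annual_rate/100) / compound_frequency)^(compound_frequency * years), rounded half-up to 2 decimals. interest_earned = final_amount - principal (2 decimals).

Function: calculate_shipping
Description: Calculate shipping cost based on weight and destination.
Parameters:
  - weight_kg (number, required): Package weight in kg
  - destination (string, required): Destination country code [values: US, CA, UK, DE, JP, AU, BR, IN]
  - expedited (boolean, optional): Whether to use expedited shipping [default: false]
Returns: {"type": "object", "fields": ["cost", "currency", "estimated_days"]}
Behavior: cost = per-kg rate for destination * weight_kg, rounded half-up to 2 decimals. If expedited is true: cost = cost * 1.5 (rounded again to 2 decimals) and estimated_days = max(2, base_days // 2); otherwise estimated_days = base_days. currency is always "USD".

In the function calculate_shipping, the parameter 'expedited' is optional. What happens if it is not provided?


The calculate_shipping spec declares:
  - expedited (boolean, optional): Whether to use expedited shipping [default: false]
It defaults to false


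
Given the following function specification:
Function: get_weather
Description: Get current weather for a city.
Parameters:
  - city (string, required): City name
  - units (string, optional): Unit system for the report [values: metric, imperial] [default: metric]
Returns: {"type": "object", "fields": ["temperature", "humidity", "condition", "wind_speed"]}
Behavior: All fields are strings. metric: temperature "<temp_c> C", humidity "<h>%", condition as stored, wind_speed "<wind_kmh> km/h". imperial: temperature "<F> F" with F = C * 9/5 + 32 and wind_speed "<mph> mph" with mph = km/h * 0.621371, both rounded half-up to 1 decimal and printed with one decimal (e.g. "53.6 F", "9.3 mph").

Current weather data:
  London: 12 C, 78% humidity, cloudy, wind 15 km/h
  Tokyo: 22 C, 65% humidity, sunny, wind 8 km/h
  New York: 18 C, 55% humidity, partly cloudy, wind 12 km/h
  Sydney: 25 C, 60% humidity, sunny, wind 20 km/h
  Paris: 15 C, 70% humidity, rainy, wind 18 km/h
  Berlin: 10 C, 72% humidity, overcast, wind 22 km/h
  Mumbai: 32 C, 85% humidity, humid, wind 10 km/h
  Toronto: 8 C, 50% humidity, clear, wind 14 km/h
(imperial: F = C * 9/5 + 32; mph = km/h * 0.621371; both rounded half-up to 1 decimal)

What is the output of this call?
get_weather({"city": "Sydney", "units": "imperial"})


Sydney record: 25 C, 60%, sunny, 20 km/h
imperial: temperature = 25 * 9/5 + 32 = 77 -> 77.0 F
imperial: wind_speed = 20 * 0.621371 = 12.42742 -> 12.4 mph
Output:
{"temperature": "77.0 F", "humidity": "60%", "condition": "sunny", "wind_speed": "12.4 mph"}


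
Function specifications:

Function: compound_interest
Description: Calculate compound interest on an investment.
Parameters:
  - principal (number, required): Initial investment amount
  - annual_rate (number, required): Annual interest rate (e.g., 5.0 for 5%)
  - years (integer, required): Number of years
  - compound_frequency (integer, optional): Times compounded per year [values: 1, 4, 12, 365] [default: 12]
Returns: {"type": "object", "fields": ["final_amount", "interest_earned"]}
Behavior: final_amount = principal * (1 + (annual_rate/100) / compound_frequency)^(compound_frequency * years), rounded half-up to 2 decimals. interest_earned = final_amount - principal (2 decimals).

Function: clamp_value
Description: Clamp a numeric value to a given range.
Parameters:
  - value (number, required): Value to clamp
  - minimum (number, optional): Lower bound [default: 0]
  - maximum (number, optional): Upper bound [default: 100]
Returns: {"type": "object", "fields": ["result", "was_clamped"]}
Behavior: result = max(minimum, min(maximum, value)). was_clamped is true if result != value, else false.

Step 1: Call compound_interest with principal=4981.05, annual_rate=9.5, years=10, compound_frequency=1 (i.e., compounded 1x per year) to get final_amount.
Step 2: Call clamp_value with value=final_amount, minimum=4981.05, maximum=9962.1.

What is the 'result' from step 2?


Step 1: compound_interest
  rate per period = 9.5/100/1 = 0.095 (keep full precision); periods = 1 * 10 = 10
  (1 + 0.095)^10 = 2.47822761
  final_amount = 4981.05 * 2.47822761 = 12344.175654 -> 12344.18
  interest_earned = 12344.18 - 4981.05 = 7363.13
  -> final_amount = 12344.18
Step 2: clamp_value(value=12344.18, minimum=4981.05, maximum=9962.1)
  result = max(4981.05, min(9962.1, 12344.18)) = max(4981.05, 9962.1) = 9962.1
  was_clamped = (9962.1 != 12344.18) = true
  -> result = 9962.1
9962.1


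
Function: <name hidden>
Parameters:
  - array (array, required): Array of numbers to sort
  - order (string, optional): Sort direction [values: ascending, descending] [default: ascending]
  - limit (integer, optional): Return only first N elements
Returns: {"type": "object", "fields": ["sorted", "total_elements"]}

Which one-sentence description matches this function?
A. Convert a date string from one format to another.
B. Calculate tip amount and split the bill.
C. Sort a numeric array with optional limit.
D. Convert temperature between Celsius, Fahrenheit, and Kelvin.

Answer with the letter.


Parameters array, order, limit and return ["sorted", "total_elements"] fit: Sort a numeric array with optional limit.
C


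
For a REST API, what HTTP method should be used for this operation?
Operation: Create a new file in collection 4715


GET = read, POST = create, PUT = update/replace, DELETE = remove
This operation is a create.
POST


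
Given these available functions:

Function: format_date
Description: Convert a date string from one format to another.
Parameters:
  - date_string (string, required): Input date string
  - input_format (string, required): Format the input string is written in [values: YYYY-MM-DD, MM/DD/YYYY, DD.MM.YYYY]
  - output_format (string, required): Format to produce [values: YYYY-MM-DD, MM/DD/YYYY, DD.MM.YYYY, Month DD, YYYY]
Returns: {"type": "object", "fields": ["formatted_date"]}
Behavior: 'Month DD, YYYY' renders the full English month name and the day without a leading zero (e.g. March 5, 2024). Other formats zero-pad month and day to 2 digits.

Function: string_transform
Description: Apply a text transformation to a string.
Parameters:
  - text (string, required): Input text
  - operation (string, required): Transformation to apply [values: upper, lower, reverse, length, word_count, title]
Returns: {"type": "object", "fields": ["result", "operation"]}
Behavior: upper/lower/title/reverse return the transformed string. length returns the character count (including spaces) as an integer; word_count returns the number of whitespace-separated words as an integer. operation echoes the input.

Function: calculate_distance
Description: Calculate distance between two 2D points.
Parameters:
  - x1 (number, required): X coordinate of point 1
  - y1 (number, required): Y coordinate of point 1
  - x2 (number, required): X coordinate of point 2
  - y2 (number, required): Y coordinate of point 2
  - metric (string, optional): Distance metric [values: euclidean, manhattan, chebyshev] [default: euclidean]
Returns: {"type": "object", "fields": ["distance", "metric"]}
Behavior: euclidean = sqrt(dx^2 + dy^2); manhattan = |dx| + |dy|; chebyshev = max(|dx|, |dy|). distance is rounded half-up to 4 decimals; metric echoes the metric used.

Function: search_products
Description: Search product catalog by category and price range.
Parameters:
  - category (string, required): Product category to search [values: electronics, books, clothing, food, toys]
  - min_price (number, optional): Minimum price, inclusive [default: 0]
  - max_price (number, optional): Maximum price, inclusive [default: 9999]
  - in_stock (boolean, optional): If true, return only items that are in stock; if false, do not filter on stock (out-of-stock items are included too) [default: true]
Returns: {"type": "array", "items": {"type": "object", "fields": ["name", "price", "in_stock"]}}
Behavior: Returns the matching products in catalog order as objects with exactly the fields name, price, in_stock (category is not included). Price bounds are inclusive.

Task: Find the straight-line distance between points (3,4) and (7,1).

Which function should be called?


The task needs a function whose description is: Calculate distance between two 2D points.
calculate_distance


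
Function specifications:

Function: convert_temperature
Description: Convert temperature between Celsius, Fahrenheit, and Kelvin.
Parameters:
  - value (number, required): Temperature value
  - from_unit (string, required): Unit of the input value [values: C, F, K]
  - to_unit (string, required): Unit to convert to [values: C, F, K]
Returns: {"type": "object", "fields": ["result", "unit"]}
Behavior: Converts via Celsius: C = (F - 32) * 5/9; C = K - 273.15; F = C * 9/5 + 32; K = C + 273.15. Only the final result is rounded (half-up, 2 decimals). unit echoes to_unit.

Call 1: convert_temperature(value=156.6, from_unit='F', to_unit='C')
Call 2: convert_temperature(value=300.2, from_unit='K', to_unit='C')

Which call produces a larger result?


Call 1:
  To C: (156.6 - 32) * 5/9 = 69.222222
  Target is C: 69.222222
  Round to 2 decimals: 69.22
  -> 69.22 C
Call 2:
  To C: 300.2 - 273.15 = 27.05
  Target is C: 27.05
  Round to 2 decimals: 27.05
  -> 27.05 C
Call 1 (69.22 C)


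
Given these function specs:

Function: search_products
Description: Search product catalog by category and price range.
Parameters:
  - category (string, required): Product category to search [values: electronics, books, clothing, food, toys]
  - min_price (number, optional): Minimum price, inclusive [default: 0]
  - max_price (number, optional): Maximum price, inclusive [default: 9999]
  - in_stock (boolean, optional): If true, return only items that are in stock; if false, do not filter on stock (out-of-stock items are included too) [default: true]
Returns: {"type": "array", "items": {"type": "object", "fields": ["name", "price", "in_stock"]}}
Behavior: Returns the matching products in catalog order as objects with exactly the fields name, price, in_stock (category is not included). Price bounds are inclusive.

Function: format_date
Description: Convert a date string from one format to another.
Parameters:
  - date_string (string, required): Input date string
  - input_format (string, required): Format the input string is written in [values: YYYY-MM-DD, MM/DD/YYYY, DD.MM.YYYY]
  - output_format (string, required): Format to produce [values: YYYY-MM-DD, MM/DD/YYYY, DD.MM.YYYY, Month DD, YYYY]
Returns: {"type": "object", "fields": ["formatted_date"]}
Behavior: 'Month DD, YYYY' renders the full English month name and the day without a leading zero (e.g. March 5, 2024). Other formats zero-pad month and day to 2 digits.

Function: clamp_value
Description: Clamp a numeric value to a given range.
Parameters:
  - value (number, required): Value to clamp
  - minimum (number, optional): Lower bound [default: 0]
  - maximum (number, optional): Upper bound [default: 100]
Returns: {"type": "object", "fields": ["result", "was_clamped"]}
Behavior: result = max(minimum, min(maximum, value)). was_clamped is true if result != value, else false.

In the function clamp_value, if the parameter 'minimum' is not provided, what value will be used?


The clamp_value spec declares:
  - minimum (number, optional): Lower bound [default: 0]
Default:
0


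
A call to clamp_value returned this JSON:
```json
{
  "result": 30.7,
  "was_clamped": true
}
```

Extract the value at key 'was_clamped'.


true


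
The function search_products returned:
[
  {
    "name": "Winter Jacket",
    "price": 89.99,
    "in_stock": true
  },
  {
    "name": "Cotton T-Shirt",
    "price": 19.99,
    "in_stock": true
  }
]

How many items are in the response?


Items: Winter Jacket, Cotton T-Shirt
2


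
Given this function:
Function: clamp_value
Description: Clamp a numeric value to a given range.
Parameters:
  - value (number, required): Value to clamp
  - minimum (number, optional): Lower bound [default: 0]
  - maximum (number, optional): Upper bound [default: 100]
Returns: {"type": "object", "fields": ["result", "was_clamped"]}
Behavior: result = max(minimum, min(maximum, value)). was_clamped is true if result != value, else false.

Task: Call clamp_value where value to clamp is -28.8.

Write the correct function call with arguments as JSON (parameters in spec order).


Mapping each described value to its parameter name:
  'Value to clamp' -> value = -28.8
clamp_value({"value": -28.8})


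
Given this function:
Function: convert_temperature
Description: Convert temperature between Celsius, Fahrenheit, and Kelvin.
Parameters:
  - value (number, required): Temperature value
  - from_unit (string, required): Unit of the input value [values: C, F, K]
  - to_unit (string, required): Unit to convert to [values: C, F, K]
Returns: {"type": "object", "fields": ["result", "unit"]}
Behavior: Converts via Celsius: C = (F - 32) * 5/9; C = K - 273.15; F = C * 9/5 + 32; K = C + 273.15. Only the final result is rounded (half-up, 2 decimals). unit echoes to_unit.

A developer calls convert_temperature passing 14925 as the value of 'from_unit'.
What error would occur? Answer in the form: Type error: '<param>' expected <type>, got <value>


Spec: 'from_unit' is declared as string; 14925 is an integer.
Type error: 'from_unit' expected string, got 14925


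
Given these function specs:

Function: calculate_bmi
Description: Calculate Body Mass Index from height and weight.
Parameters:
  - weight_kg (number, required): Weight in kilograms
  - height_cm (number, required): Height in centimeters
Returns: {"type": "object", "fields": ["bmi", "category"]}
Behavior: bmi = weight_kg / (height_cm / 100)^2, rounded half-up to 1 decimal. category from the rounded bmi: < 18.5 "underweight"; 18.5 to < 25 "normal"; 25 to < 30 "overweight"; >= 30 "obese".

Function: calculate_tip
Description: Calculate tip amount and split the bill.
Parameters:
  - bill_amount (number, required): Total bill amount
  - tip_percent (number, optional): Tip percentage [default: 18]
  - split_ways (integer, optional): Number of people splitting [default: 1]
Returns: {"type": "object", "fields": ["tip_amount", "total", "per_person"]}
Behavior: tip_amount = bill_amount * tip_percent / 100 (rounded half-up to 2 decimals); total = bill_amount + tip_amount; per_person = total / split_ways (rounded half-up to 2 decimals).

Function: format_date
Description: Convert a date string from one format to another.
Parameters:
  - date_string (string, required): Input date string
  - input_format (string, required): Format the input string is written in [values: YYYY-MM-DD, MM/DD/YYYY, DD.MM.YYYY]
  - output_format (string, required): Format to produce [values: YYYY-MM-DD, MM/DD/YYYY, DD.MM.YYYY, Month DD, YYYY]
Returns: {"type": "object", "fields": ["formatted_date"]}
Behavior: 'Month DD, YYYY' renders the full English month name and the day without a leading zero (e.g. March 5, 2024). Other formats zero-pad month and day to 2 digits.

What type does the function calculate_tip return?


The calculate_tip spec declares Returns: {"type": "object", "fields": ["tip_amount", "total", "per_person"]}
Type:
object


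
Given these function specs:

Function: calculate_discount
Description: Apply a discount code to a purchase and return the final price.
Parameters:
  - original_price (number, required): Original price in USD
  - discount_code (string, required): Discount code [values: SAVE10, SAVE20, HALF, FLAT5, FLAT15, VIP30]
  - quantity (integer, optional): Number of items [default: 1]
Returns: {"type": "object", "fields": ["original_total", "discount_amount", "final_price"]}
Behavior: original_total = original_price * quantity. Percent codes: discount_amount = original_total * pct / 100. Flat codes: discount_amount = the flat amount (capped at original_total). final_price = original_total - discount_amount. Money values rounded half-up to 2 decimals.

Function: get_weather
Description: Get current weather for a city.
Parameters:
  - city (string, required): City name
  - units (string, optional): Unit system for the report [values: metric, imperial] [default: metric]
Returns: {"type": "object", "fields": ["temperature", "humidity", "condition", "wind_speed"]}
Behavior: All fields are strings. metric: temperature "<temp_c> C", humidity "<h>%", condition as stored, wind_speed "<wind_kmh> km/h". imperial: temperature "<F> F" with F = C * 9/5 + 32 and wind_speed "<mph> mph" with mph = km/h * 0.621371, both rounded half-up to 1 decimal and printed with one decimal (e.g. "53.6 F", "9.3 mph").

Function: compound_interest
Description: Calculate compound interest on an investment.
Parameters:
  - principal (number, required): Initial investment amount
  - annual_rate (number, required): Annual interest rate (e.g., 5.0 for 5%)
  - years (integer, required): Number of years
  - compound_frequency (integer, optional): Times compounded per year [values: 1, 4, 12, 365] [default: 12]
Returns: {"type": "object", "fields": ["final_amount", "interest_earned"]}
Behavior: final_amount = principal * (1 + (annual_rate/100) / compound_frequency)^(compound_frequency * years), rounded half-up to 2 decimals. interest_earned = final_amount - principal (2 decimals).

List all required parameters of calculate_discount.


Parameters of calculate_discount and their required/optional flag:
  original_price: required
  discount_code: required
  quantity: optional
discount_code, original_price


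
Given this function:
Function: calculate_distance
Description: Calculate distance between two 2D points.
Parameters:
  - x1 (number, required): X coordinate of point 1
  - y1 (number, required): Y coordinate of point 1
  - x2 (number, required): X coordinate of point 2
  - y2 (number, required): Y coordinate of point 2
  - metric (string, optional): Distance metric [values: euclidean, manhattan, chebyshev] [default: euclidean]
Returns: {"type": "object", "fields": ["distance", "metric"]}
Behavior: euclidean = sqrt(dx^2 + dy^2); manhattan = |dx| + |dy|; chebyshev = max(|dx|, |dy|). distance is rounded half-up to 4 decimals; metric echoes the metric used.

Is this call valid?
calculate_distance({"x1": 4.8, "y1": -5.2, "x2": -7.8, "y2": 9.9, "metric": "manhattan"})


Checking all required parameters present and types match... All valid.
Valid
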